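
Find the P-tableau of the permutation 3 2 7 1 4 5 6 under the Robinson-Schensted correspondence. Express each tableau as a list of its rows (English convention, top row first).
P = [[1, 4, 5, 6], [2, 7], [3]]

Insert 3: appended to row 1. P = [[3]].
Insert 2: 2 bumps 3 from row 1; 3 starts row 2. P = [[2], [3]].
Insert 7: appended to row 1. P = [[2, 7], [3]].
Insert 1: 1 bumps 2 from row 1; 2 bumps 3 from row 2; 3 starts row 3. P = [[1, 7], [2], [3]].
Insert 4: 4 bumps 7 from row 1; 7 appends to row 2. P = [[1, 4], [2, 7], [3]].
Insert 5: appended to row 1. P = [[1, 4, 5], [2, 7], [3]].
Insert 6: appended to row 1. P = [[1, 4, 5, 6], [2, 7], [3]].

So P = [[1, 4, 5, 6], [2, 7], [3]].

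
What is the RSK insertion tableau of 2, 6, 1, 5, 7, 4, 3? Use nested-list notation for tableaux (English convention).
Insert 2: appended to row 1. P = [[2]].
Insert 6: appended to row 1. P = [[2, 6]].
Insert 1: 1 bumps 2 from row 1; 2 starts row 2. P = [[1, 6], [2]].
Insert 5: 5 bumps 6 from row 1; 6 appends to row 2. P = [[1, 5], [2, 6]].
Insert 7: appended to row 1. P = [[1, 5, 7], [2, 6]].
Insert 4: 4 bumps 5 from row 1; 5 bumps 6 from row 2; 6 starts row 3. P = [[1, 4, 7], [2, 5], [6]].
Insert 3: 3 bumps 4 from row 1; 4 bumps 5 from row 2; 5 bumps 6 from row 3; 6 starts row 4. P = [[1, 3, 7], [2, 4], [5], [6]].

So P = [[1, 3, 7], [2, 4], [5], [6]].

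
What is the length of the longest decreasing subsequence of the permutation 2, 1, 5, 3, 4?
2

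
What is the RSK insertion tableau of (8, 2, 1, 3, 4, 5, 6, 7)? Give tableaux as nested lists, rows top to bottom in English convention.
P = [[1, 3, 4, 5, 6, 7], [2], [8]]

Insert 8: appended to row 1. P = [[8]].
Insert 2: 2 bumps 8 from row 1; 8 starts row 2. P = [[2], [8]].
Insert 1: 1 bumps 2 from row 1; 2 bumps 8 from row 2; 8 starts row 3. P = [[1], [2], [8]].
Insert 3: appended to row 1. P = [[1, 3], [2], [8]].
Insert 4: appended to row 1. P = [[1, 3, 4], [2], [8]].
Insert 5: appended to row 1. P = [[1, 3, 4, 5], [2], [8]].
Insert 6: appended to row 1. P = [[1, 3, 4, 5, 6], [2], [8]].
Insert 7: appended to row 1. P = [[1, 3, 4, 5, 6, 7], [2], [8]].

So P = [[1, 3, 4, 5, 6, 7], [2], [8]].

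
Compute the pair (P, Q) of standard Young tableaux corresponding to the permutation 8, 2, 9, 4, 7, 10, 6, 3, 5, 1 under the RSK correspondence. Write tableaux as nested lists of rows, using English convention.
Insert each entry of the permutation into P by Schensted row insertion, recording in Q the position of each new cell.

Insert 8: appended to row 1. P = [[8]].
Insert 2: 2 bumps 8 from row 1; 8 starts row 2. P = [[2], [8]].
Insert 9: appended to row 1. P = [[2, 9], [8]].
Insert 4: 4 bumps 9 from row 1; 9 appends to row 2. P = [[2, 4], [8, 9]].
Insert 7: appended to row 1. P = [[2, 4, 7], [8, 9]].
Insert 10: appended to row 1. P = [[2, 4, 7, 10], [8, 9]].
Insert 6: 6 bumps 7 from row 1; 7 bumps 8 from row 2; 8 starts row 3. P = [[2, 4, 6, 10], [7, 9], [8]].
Insert 3: 3 bumps 4 from row 1; 4 bumps 7 from row 2; 7 bumps 8 from row 3; 8 starts row 4. P = [[2, 3, 6, 10], [4, 9], [7], [8]].
Insert 5: 5 bumps 6 from row 1; 6 bumps 9 from row 2; 9 appends to row 3. P = [[2, 3, 5, 10], [4, 6], [7, 9], [8]].
Insert 1: 1 bumps 2 from row 1; 2 bumps 4 from row 2; 4 bumps 7 from row 3; 7 bumps 8 from row 4; 8 starts row 5. P = [[1, 3, 5, 10], [2, 6], [4, 9], [7], [8]].

So P = [[1, 3, 5, 10], [2, 6], [4, 9], [7], [8]], Q = [[1, 3, 5, 6], [2, 4], [7, 9], [8], [10]].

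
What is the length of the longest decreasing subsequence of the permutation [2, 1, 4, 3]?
2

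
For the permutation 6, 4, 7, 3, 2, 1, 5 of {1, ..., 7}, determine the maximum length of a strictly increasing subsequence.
2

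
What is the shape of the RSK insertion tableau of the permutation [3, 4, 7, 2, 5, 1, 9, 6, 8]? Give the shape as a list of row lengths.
Row-insert each entry into an empty tableau.

After inserting 3: P = [[3]].
After inserting 4: P = [[3, 4]].
After inserting 7: P = [[3, 4, 7]].
After inserting 2: P = [[2, 4, 7], [3]].
After inserting 5: P = [[2, 4, 5], [3, 7]].
After inserting 1: P = [[1, 4, 5], [2, 7], [3]].
After inserting 9: P = [[1, 4, 5, 9], [2, 7], [3]].
After inserting 6: P = [[1, 4, 5, 6], [2, 7, 9], [3]].
After inserting 8: P = [[1, 4, 5, 6, 8], [2, 7, 9], [3]].

The final insertion tableau P = [[1, 4, 5, 6, 8], [2, 7, 9], [3]] has shape [5, 3, 1].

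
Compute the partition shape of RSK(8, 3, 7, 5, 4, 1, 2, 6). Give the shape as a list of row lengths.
Row-insert each entry into an empty tableau.

After inserting 8: P = [[8]].
After inserting 3: P = [[3], [8]].
After inserting 7: P = [[3, 7], [8]].
After inserting 5: P = [[3, 5], [7], [8]].
After inserting 4: P = [[3, 4], [5], [7], [8]].
After inserting 1: P = [[1, 4], [3], [5], [7], [8]].
After inserting 2: P = [[1, 2], [3, 4], [5], [7], [8]].
After inserting 6: P = [[1, 2, 6], [3, 4], [5], [7], [8]].

The final insertion tableau P = [[1, 2, 6], [3, 4], [5], [7], [8]] has shape [3, 2, 1, 1, 1].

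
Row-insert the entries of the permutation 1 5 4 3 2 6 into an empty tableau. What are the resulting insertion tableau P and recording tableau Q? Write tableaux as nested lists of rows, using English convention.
Insert each entry of the permutation into P by Schensted row insertion, recording in Q the position of each new cell.

Insert 1: appended to row 1. P = [[1]].
Insert 5: appended to row 1. P = [[1, 5]].
Insert 4: 4 bumps 5 from row 1; 5 starts row 2. P = [[1, 4], [5]].
Insert 3: 3 bumps 4 from row 1; 4 bumps 5 from row 2; 5 starts row 3. P = [[1, 3], [4], [5]].
Insert 2: 2 bumps 3 from row 1; 3 bumps 4 from row 2; 4 bumps 5 from row 3; 5 starts row 4. P = [[1, 2], [3], [4], [5]].
Insert 6: appended to row 1. P = [[1, 2, 6], [3], [4], [5]].

So P = [[1, 2, 6], [3], [4], [5]], Q = [[1, 2, 6], [3], [4], [5]].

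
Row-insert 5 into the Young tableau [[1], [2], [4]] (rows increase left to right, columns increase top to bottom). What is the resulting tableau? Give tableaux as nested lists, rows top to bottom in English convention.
5 is larger than every entry of row 1, so it is appended to row 1. The new tableau is [[1, 5], [2], [4]].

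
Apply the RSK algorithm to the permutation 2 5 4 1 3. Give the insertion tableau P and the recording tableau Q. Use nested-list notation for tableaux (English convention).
Insert each entry of the permutation into P by Schensted row insertion, recording in Q the position of each new cell.

Insert 2: appended to row 1. P = [[2]].
Insert 5: appended to row 1. P = [[2, 5]].
Insert 4: 4 bumps 5 from row 1; 5 starts row 2. P = [[2, 4], [5]].
Insert 1: 1 bumps 2 from row 1; 2 bumps 5 from row 2; 5 starts row 3. P = [[1, 4], [2], [5]].
Insert 3: 3 bumps 4 from row 1; 4 appends to row 2. P = [[1, 3], [2, 4], [5]].

So P = [[1, 3], [2, 4], [5]], Q = [[1, 2], [3, 5], [4]].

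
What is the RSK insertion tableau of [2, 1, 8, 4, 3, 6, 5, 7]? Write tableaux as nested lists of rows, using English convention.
P = [[1, 3, 5, 7], [2, 4, 6], [8]]

Insert 2: appended to row 1. P = [[2]].
Insert 1: 1 bumps 2 from row 1; 2 starts row 2. P = [[1], [2]].
Insert 8: appended to row 1. P = [[1, 8], [2]].
Insert 4: 4 bumps 8 from row 1; 8 appends to row 2. P = [[1, 4], [2, 8]].
Insert 3: 3 bumps 4 from row 1; 4 bumps 8 from row 2; 8 starts row 3. P = [[1, 3], [2, 4], [8]].
Insert 6: appended to row 1. P = [[1, 3, 6], [2, 4], [8]].
Insert 5: 5 bumps 6 from row 1; 6 appends to row 2. P = [[1, 3, 5], [2, 4, 6], [8]].
Insert 7: appended to row 1. P = [[1, 3, 5, 7], [2, 4, 6], [8]].

So P = [[1, 3, 5, 7], [2, 4, 6], [8]].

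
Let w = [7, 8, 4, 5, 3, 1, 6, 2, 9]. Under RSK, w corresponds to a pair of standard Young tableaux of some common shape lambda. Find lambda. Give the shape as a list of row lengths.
[4, 2, 2, 1]

RSK row insertion gives P = [[1, 2, 6, 9], [3, 5], [4, 8], [7]], which has shape [4, 2, 2, 1].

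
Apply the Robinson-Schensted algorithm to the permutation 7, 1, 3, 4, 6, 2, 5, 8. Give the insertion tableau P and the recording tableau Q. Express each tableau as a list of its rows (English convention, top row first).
P = [[1, 2, 4, 5, 8], [3, 6], [7]], Q = [[1, 3, 4, 5, 8], [2, 7], [6]]

Insert each entry of the permutation into P by Schensted row insertion, recording in Q the position of each new cell.

Insert 7: appended to row 1. P = [[7]].
Insert 1: 1 bumps 7 from row 1; 7 starts row 2. P = [[1], [7]].
Insert 3: appended to row 1. P = [[1, 3], [7]].
Insert 4: appended to row 1. P = [[1, 3, 4], [7]].
Insert 6: appended to row 1. P = [[1, 3, 4, 6], [7]].
Insert 2: 2 bumps 3 from row 1; 3 bumps 7 from row 2; 7 starts row 3. P = [[1, 2, 4, 6], [3], [7]].
Insert 5: 5 bumps 6 from row 1; 6 appends to row 2. P = [[1, 2, 4, 5], [3, 6], [7]].
Insert 8: appended to row 1. P = [[1, 2, 4, 5, 8], [3, 6], [7]].

So P = [[1, 2, 4, 5, 8], [3, 6], [7]], Q = [[1, 3, 4, 5, 8], [2, 7], [6]].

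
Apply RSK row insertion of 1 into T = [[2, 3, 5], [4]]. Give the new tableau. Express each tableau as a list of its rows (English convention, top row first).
In row 1, 1 replaces 2 (the leftmost entry greater than 1); 2 is bumped to row 2. In row 2, 2 replaces 4 (the leftmost entry greater than 2); 4 is bumped to row 3. 4 starts a new row 3. The new tableau is [[1, 3, 5], [2], [4]].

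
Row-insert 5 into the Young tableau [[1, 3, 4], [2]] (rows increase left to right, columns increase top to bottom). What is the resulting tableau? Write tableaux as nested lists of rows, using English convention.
5 is larger than every entry of row 1, so it is appended to row 1. The new tableau is [[1, 3, 4, 5], [2]].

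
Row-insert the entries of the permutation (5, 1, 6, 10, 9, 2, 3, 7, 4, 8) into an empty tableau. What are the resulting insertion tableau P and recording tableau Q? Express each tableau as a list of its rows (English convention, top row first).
Insert each entry of the permutation into P by Schensted row insertion, recording in Q the position of each new cell.

Insert 5: appended to row 1. P = [[5]].
Insert 1: 1 bumps 5 from row 1; 5 starts row 2. P = [[1], [5]].
Insert 6: appended to row 1. P = [[1, 6], [5]].
Insert 10: appended to row 1. P = [[1, 6, 10], [5]].
Insert 9: 9 bumps 10 from row 1; 10 appends to row 2. P = [[1, 6, 9], [5, 10]].
Insert 2: 2 bumps 6 from row 1; 6 bumps 10 from row 2; 10 starts row 3. P = [[1, 2, 9], [5, 6], [10]].
Insert 3: 3 bumps 9 from row 1; 9 appends to row 2. P = [[1, 2, 3], [5, 6, 9], [10]].
Insert 7: appended to row 1. P = [[1, 2, 3, 7], [5, 6, 9], [10]].
Insert 4: 4 bumps 7 from row 1; 7 bumps 9 from row 2; 9 bumps 10 from row 3; 10 starts row 4. P = [[1, 2, 3, 4], [5, 6, 7], [9], [10]].
Insert 8: appended to row 1. P = [[1, 2, 3, 4, 8], [5, 6, 7], [9], [10]].

So P = [[1, 2, 3, 4, 8], [5, 6, 7], [9], [10]], Q = [[1, 3, 4, 8, 10], [2, 5, 7], [6], [9]].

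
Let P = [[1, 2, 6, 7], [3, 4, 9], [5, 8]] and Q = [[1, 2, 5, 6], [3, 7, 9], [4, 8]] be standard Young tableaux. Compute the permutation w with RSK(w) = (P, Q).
3 5 4 1 8 9 6 2 7

Reverse the RSK construction: for i from n down to 1, find the cell of Q containing i, remove the entry at that cell from P, and reverse-bump it up through P; the value ejected from row 1 is w(i).

Step i=9: Q has 9 at row 2, column 3; remove 9 from row 2 of P and reverse-bump: 9 enters row 1 and ejects 7. So w(9) = 7. P is now [[1, 2, 6, 9], [3, 4], [5, 8]].
Step i=8: Q has 8 at row 3, column 2; remove 8 from row 3 of P and reverse-bump: 8 enters row 2 and ejects 4; 4 enters row 1 and ejects 2. So w(8) = 2. P is now [[1, 4, 6, 9], [3, 8], [5]].
Step i=7: Q has 7 at row 2, column 2; remove 8 from row 2 of P and reverse-bump: 8 enters row 1 and ejects 6. So w(7) = 6. P is now [[1, 4, 8, 9], [3], [5]].
Step i=6: Q has 6 at row 1, column 4; remove that cell from P, ejecting 9. So w(6) = 9. P is now [[1, 4, 8], [3], [5]].
Step i=5: Q has 5 at row 1, column 3; remove that cell from P, ejecting 8. So w(5) = 8. P is now [[1, 4], [3], [5]].
Step i=4: Q has 4 at row 3, column 1; remove 5 from row 3 of P and reverse-bump: 5 enters row 2 and ejects 3; 3 enters row 1 and ejects 1. So w(4) = 1. P is now [[3, 4], [5]].
Step i=3: Q has 3 at row 2, column 1; remove 5 from row 2 of P and reverse-bump: 5 enters row 1 and ejects 4. So w(3) = 4. P is now [[3, 5]].
Step i=2: Q has 2 at row 1, column 2; remove that cell from P, ejecting 5. So w(2) = 5. P is now [[3]].
Step i=1: Q has 1 at row 1, column 1; remove that cell from P, ejecting 3. So w(1) = 3. P is now [].

So w = 3 5 4 1 8 9 6 2 7.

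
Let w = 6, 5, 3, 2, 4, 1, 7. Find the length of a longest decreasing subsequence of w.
5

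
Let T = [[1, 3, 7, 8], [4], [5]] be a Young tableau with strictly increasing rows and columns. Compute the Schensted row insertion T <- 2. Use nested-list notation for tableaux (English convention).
In row 1, 2 replaces 3 (the leftmost entry greater than 2); 3 is bumped to row 2. In row 2, 3 replaces 4 (the leftmost entry greater than 3); 4 is bumped to row 3. In row 3, 4 replaces 5 (the leftmost entry greater than 4); 5 is bumped to row 4. 5 starts a new row 4. The new tableau is [[1, 2, 7, 8], [3], [4], [5]].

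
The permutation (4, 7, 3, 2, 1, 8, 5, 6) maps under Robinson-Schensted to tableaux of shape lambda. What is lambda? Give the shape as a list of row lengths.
Row-insert each entry into an empty tableau.

After inserting 4: P = [[4]].
After inserting 7: P = [[4, 7]].
After inserting 3: P = [[3, 7], [4]].
After inserting 2: P = [[2, 7], [3], [4]].
After inserting 1: P = [[1, 7], [2], [3], [4]].
After inserting 8: P = [[1, 7, 8], [2], [3], [4]].
After inserting 5: P = [[1, 5, 8], [2, 7], [3], [4]].
After inserting 6: P = [[1, 5, 6], [2, 7, 8], [3], [4]].

The final insertion tableau P = [[1, 5, 6], [2, 7, 8], [3], [4]] has shape [3, 3, 1, 1].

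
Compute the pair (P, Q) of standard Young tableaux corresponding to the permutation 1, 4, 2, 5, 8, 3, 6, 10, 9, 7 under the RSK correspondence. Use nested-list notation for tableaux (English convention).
Insert each entry of the permutation into P by Schensted row insertion, recording in Q the position of each new cell.

After inserting 1: P = [[1]].
After inserting 4: P = [[1, 4]].
After inserting 2: P = [[1, 2], [4]].
After inserting 5: P = [[1, 2, 5], [4]].
After inserting 8: P = [[1, 2, 5, 8], [4]].
After inserting 3: P = [[1, 2, 3, 8], [4, 5]].
After inserting 6: P = [[1, 2, 3, 6], [4, 5, 8]].
After inserting 10: P = [[1, 2, 3, 6, 10], [4, 5, 8]].
After inserting 9: P = [[1, 2, 3, 6, 9], [4, 5, 8, 10]].
After inserting 7: P = [[1, 2, 3, 6, 7], [4, 5, 8, 9], [10]].

So P = [[1, 2, 3, 6, 7], [4, 5, 8, 9], [10]], Q = [[1, 2, 4, 5, 8], [3, 6, 7, 9], [10]].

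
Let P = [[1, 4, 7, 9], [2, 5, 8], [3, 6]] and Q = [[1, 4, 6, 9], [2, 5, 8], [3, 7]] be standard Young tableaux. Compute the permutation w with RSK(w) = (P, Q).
3 2 1 6 5 8 4 7 9

Reverse the RSK construction: for i from n down to 1, find the cell of Q containing i, remove the entry at that cell from P, and reverse-bump it up through P; the value ejected from row 1 is w(i).

Step i=9: Q has 9 at row 1, column 4; remove that cell from P, ejecting 9. So w(9) = 9. P is now [[1, 4, 7], [2, 5, 8], [3, 6]].
Step i=8: Q has 8 at row 2, column 3; remove 8 from row 2 of P and reverse-bump: 8 enters row 1 and ejects 7. So w(8) = 7. P is now [[1, 4, 8], [2, 5], [3, 6]].
Step i=7: Q has 7 at row 3, column 2; remove 6 from row 3 of P and reverse-bump: 6 enters row 2 and ejects 5; 5 enters row 1 and ejects 4. So w(7) = 4. P is now [[1, 5, 8], [2, 6], [3]].
Step i=6: Q has 6 at row 1, column 3; remove that cell from P, ejecting 8. So w(6) = 8. P is now [[1, 5], [2, 6], [3]].
Step i=5: Q has 5 at row 2, column 2; remove 6 from row 2 of P and reverse-bump: 6 enters row 1 and ejects 5. So w(5) = 5. P is now [[1, 6], [2], [3]].
Step i=4: Q has 4 at row 1, column 2; remove that cell from P, ejecting 6. So w(4) = 6. P is now [[1], [2], [3]].
Step i=3: Q has 3 at row 3, column 1; remove 3 from row 3 of P and reverse-bump: 3 enters row 2 and ejects 2; 2 enters row 1 and ejects 1. So w(3) = 1. P is now [[2], [3]].
Step i=2: Q has 2 at row 2, column 1; remove 3 from row 2 of P and reverse-bump: 3 enters row 1 and ejects 2. So w(2) = 2. P is now [[3]].
Step i=1: Q has 1 at row 1, column 1; remove that cell from P, ejecting 3. So w(1) = 3. P is now [].

So w = 3 2 1 6 5 8 4 7 9.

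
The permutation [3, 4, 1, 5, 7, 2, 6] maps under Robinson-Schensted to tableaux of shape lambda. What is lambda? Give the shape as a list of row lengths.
Row-insert each entry into an empty tableau.

After inserting 3: P = [[3]].
After inserting 4: P = [[3, 4]].
After inserting 1: P = [[1, 4], [3]].
After inserting 5: P = [[1, 4, 5], [3]].
After inserting 7: P = [[1, 4, 5, 7], [3]].
After inserting 2: P = [[1, 2, 5, 7], [3, 4]].
After inserting 6: P = [[1, 2, 5, 6], [3, 4, 7]].

The final insertion tableau P = [[1, 2, 5, 6], [3, 4, 7]] has shape [4, 3].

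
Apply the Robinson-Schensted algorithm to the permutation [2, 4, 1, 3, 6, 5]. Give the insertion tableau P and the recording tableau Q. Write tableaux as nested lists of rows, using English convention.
P = [[1, 3, 5], [2, 4, 6]], Q = [[1, 2, 5], [3, 4, 6]]

Insert each entry of the permutation into P by Schensted row insertion, recording in Q the position of each new cell.

Insert 2: appended to row 1. P = [[2]].
Insert 4: appended to row 1. P = [[2, 4]].
Insert 1: 1 bumps 2 from row 1; 2 starts row 2. P = [[1, 4], [2]].
Insert 3: 3 bumps 4 from row 1; 4 appends to row 2. P = [[1, 3], [2, 4]].
Insert 6: appended to row 1. P = [[1, 3, 6], [2, 4]].
Insert 5: 5 bumps 6 from row 1; 6 appends to row 2. P = [[1, 3, 5], [2, 4, 6]].

So P = [[1, 3, 5], [2, 4, 6]], Q = [[1, 2, 5], [3, 4, 6]].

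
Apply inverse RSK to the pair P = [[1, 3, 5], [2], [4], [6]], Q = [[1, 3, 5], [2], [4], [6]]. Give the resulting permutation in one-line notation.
6 2 4 3 5 1

Reverse the RSK construction: for i from n down to 1, find the cell of Q containing i, remove the entry at that cell from P, and reverse-bump it up through P; the value ejected from row 1 is w(i).

Step i=6: Q has 6 at row 4, column 1; remove 6 from row 4 of P and reverse-bump: 6 enters row 3 and ejects 4; 4 enters row 2 and ejects 2; 2 enters row 1 and ejects 1. So w(6) = 1. P is now [[2, 3, 5], [4], [6]].
Step i=5: Q has 5 at row 1, column 3; remove that cell from P, ejecting 5. So w(5) = 5. P is now [[2, 3], [4], [6]].
Step i=4: Q has 4 at row 3, column 1; remove 6 from row 3 of P and reverse-bump: 6 enters row 2 and ejects 4; 4 enters row 1 and ejects 3. So w(4) = 3. P is now [[2, 4], [6]].
Step i=3: Q has 3 at row 1, column 2; remove that cell from P, ejecting 4. So w(3) = 4. P is now [[2], [6]].
Step i=2: Q has 2 at row 2, column 1; remove 6 from row 2 of P and reverse-bump: 6 enters row 1 and ejects 2. So w(2) = 2. P is now [[6]].
Step i=1: Q has 1 at row 1, column 1; remove that cell from P, ejecting 6. So w(1) = 6. P is now [].

So w = 6 2 4 3 5 1.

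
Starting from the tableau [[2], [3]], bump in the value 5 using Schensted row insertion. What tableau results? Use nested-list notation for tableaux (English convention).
[[2, 5], [3]]

5 is larger than every entry of row 1, so it is appended to row 1. The new tableau is [[2, 5], [3]].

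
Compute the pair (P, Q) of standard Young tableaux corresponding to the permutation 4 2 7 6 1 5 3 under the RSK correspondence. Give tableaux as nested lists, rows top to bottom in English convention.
P = [[1, 3], [2, 5], [4, 6], [7]], Q = [[1, 3], [2, 4], [5, 6], [7]]

Insert each entry of the permutation into P by Schensted row insertion, recording in Q the position of each new cell.

Insert 4: appended to row 1. P = [[4]].
Insert 2: 2 bumps 4 from row 1; 4 starts row 2. P = [[2], [4]].
Insert 7: appended to row 1. P = [[2, 7], [4]].
Insert 6: 6 bumps 7 from row 1; 7 appends to row 2. P = [[2, 6], [4, 7]].
Insert 1: 1 bumps 2 from row 1; 2 bumps 4 from row 2; 4 starts row 3. P = [[1, 6], [2, 7], [4]].
Insert 5: 5 bumps 6 from row 1; 6 bumps 7 from row 2; 7 appends to row 3. P = [[1, 5], [2, 6], [4, 7]].
Insert 3: 3 bumps 5 from row 1; 5 bumps 6 from row 2; 6 bumps 7 from row 3; 7 starts row 4. P = [[1, 3], [2, 5], [4, 6], [7]].

So P = [[1, 3], [2, 5], [4, 6], [7]], Q = [[1, 3], [2, 4], [5, 6], [7]].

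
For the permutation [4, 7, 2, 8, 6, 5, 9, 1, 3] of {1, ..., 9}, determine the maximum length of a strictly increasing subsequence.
4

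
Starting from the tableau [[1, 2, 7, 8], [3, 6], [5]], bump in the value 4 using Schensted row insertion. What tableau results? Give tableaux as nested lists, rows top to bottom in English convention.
[[1, 2, 4, 8], [3, 6, 7], [5]]

In row 1, 4 replaces 7 (the leftmost entry greater than 4); 7 is bumped to row 2. 7 is appended to row 2. The new tableau is [[1, 2, 4, 8], [3, 6, 7], [5]].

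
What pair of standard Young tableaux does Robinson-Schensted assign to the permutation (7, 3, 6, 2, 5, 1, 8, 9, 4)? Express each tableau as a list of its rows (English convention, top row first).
P = [[1, 4, 8, 9], [2, 5], [3, 6], [7]], Q = [[1, 3, 7, 8], [2, 5], [4, 9], [6]]

Insert each entry of the permutation into P by Schensted row insertion, recording in Q the position of each new cell.

Insert 7: appended to row 1. P = [[7]].
Insert 3: 3 bumps 7 from row 1; 7 starts row 2. P = [[3], [7]].
Insert 6: appended to row 1. P = [[3, 6], [7]].
Insert 2: 2 bumps 3 from row 1; 3 bumps 7 from row 2; 7 starts row 3. P = [[2, 6], [3], [7]].
Insert 5: 5 bumps 6 from row 1; 6 appends to row 2. P = [[2, 5], [3, 6], [7]].
Insert 1: 1 bumps 2 from row 1; 2 bumps 3 from row 2; 3 bumps 7 from row 3; 7 starts row 4. P = [[1, 5], [2, 6], [3], [7]].
Insert 8: appended to row 1. P = [[1, 5, 8], [2, 6], [3], [7]].
Insert 9: appended to row 1. P = [[1, 5, 8, 9], [2, 6], [3], [7]].
Insert 4: 4 bumps 5 from row 1; 5 bumps 6 from row 2; 6 appends to row 3. P = [[1, 4, 8, 9], [2, 5], [3, 6], [7]].

So P = [[1, 4, 8, 9], [2, 5], [3, 6], [7]], Q = [[1, 3, 7, 8], [2, 5], [4, 9], [6]].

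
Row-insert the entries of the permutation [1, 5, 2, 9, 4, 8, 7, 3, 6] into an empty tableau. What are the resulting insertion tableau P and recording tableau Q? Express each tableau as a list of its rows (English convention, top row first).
Insert each entry of the permutation into P by Schensted row insertion, recording in Q the position of each new cell.

Insert 1: appended to row 1. P = [[1]], Q = [[1]].
Insert 5: appended to row 1. P = [[1, 5]], Q = [[1, 2]].
Insert 2: 2 bumps 5 from row 1; 5 starts row 2. P = [[1, 2], [5]], Q = [[1, 2], [3]].
Insert 9: appended to row 1. P = [[1, 2, 9], [5]], Q = [[1, 2, 4], [3]].
Insert 4: 4 bumps 9 from row 1; 9 appends to row 2. P = [[1, 2, 4], [5, 9]], Q = [[1, 2, 4], [3, 5]].
Insert 8: appended to row 1. P = [[1, 2, 4, 8], [5, 9]], Q = [[1, 2, 4, 6], [3, 5]].
Insert 7: 7 bumps 8 from row 1; 8 bumps 9 from row 2; 9 starts row 3. P = [[1, 2, 4, 7], [5, 8], [9]], Q = [[1, 2, 4, 6], [3, 5], [7]].
Insert 3: 3 bumps 4 from row 1; 4 bumps 5 from row 2; 5 bumps 9 from row 3; 9 starts row 4. P = [[1, 2, 3, 7], [4, 8], [5], [9]], Q = [[1, 2, 4, 6], [3, 5], [7], [8]].
Insert 6: 6 bumps 7 from row 1; 7 bumps 8 from row 2; 8 appends to row 3. P = [[1, 2, 3, 6], [4, 7], [5, 8], [9]], Q = [[1, 2, 4, 6], [3, 5], [7, 9], [8]].

So P = [[1, 2, 3, 6], [4, 7], [5, 8], [9]], Q = [[1, 2, 4, 6], [3, 5], [7, 9], [8]].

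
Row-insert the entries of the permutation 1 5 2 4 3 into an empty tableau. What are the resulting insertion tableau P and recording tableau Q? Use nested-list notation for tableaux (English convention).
P = [[1, 2, 3], [4], [5]], Q = [[1, 2, 4], [3], [5]]

Insert each entry of the permutation into P by Schensted row insertion, recording in Q the position of each new cell.

Insert 1: appended to row 1. P = [[1]].
Insert 5: appended to row 1. P = [[1, 5]].
Insert 2: 2 bumps 5 from row 1; 5 starts row 2. P = [[1, 2], [5]].
Insert 4: appended to row 1. P = [[1, 2, 4], [5]].
Insert 3: 3 bumps 4 from row 1; 4 bumps 5 from row 2; 5 starts row 3. P = [[1, 2, 3], [4], [5]].

So P = [[1, 2, 3], [4], [5]], Q = [[1, 2, 4], [3], [5]].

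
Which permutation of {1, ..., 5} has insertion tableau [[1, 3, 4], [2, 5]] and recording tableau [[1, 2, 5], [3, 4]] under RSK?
2 5 1 3 4

Reverse the RSK construction: for i from n down to 1, find the cell of Q containing i, remove the entry at that cell from P, and reverse-bump it up through P; the value ejected from row 1 is w(i).

Step i=5: Q has 5 at row 1, column 3; remove that cell from P, ejecting 4. So w(5) = 4. P is now [[1, 3], [2, 5]].
Step i=4: Q has 4 at row 2, column 2; remove 5 from row 2 of P and reverse-bump: 5 enters row 1 and ejects 3. So w(4) = 3. P is now [[1, 5], [2]].
Step i=3: Q has 3 at row 2, column 1; remove 2 from row 2 of P and reverse-bump: 2 enters row 1 and ejects 1. So w(3) = 1. P is now [[2, 5]].
Step i=2: Q has 2 at row 1, column 2; remove that cell from P, ejecting 5. So w(2) = 5. P is now [[2]].
Step i=1: Q has 1 at row 1, column 1; remove that cell from P, ejecting 2. So w(1) = 2. P is now [].

So w = 2 5 1 3 4.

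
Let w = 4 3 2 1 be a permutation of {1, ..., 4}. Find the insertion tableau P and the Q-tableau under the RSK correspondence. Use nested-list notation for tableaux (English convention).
Insert each entry of the permutation into P by Schensted row insertion, recording in Q the position of each new cell.

Insert 4: appended to row 1. P = [[4]].
Insert 3: 3 bumps 4 from row 1; 4 starts row 2. P = [[3], [4]].
Insert 2: 2 bumps 3 from row 1; 3 bumps 4 from row 2; 4 starts row 3. P = [[2], [3], [4]].
Insert 1: 1 bumps 2 from row 1; 2 bumps 3 from row 2; 3 bumps 4 from row 3; 4 starts row 4. P = [[1], [2], [3], [4]].

So P = [[1], [2], [3], [4]], Q = [[1], [2], [3], [4]].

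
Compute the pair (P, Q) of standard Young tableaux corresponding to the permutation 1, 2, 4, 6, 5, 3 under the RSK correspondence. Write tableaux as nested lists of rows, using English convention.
Insert each entry of the permutation into P by Schensted row insertion, recording in Q the position of each new cell.

Insert 1: appended to row 1. P = [[1]].
Insert 2: appended to row 1. P = [[1, 2]].
Insert 4: appended to row 1. P = [[1, 2, 4]].
Insert 6: appended to row 1. P = [[1, 2, 4, 6]].
Insert 5: 5 bumps 6 from row 1; 6 starts row 2. P = [[1, 2, 4, 5], [6]].
Insert 3: 3 bumps 4 from row 1; 4 bumps 6 from row 2; 6 starts row 3. P = [[1, 2, 3, 5], [4], [6]].

So P = [[1, 2, 3, 5], [4], [6]], Q = [[1, 2, 3, 4], [5], [6]].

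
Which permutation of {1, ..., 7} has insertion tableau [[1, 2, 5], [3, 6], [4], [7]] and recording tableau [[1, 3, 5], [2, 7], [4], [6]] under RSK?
Reverse the RSK construction: for i from n down to 1, find the cell of Q containing i, remove the entry at that cell from P, and reverse-bump it up through P; the value ejected from row 1 is w(i).

Step i=7: Q has 7 at row 2, column 2; remove 6 from row 2 of P and reverse-bump: 6 enters row 1 and ejects 5. So w(7) = 5. P is now [[1, 2, 6], [3], [4], [7]].
Step i=6: Q has 6 at row 4, column 1; remove 7 from row 4 of P and reverse-bump: 7 enters row 3 and ejects 4; 4 enters row 2 and ejects 3; 3 enters row 1 and ejects 2. So w(6) = 2. P is now [[1, 3, 6], [4], [7]].
Step i=5: Q has 5 at row 1, column 3; remove that cell from P, ejecting 6. So w(5) = 6. P is now [[1, 3], [4], [7]].
Step i=4: Q has 4 at row 3, column 1; remove 7 from row 3 of P and reverse-bump: 7 enters row 2 and ejects 4; 4 enters row 1 and ejects 3. So w(4) = 3. P is now [[1, 4], [7]].
Step i=3: Q has 3 at row 1, column 2; remove that cell from P, ejecting 4. So w(3) = 4. P is now [[1], [7]].
Step i=2: Q has 2 at row 2, column 1; remove 7 from row 2 of P and reverse-bump: 7 enters row 1 and ejects 1. So w(2) = 1. P is now [[7]].
Step i=1: Q has 1 at row 1, column 1; remove that cell from P, ejecting 7. So w(1) = 7. P is now [].

So w = 7 1 4 3 6 2 5.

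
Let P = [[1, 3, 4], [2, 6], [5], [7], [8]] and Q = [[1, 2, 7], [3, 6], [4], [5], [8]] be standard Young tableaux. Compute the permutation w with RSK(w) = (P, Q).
Reverse the RSK construction: for i from n down to 1, find the cell of Q containing i, remove the entry at that cell from P, and reverse-bump it up through P; the value ejected from row 1 is w(i).

Step i=8: Q has 8 at row 5, column 1; remove 8 from row 5 of P and reverse-bump: 8 enters row 4 and ejects 7; 7 enters row 3 and ejects 5; 5 enters row 2 and ejects 2; 2 enters row 1 and ejects 1. So w(8) = 1. P is now [[2, 3, 4], [5, 6], [7], [8]].
Step i=7: Q has 7 at row 1, column 3; remove that cell from P, ejecting 4. So w(7) = 4. P is now [[2, 3], [5, 6], [7], [8]].
Step i=6: Q has 6 at row 2, column 2; remove 6 from row 2 of P and reverse-bump: 6 enters row 1 and ejects 3. So w(6) = 3. P is now [[2, 6], [5], [7], [8]].
Step i=5: Q has 5 at row 4, column 1; remove 8 from row 4 of P and reverse-bump: 8 enters row 3 and ejects 7; 7 enters row 2 and ejects 5; 5 enters row 1 and ejects 2. So w(5) = 2. P is now [[5, 6], [7], [8]].
Step i=4: Q has 4 at row 3, column 1; remove 8 from row 3 of P and reverse-bump: 8 enters row 2 and ejects 7; 7 enters row 1 and ejects 6. So w(4) = 6. P is now [[5, 7], [8]].
Step i=3: Q has 3 at row 2, column 1; remove 8 from row 2 of P and reverse-bump: 8 enters row 1 and ejects 7. So w(3) = 7. P is now [[5, 8]].
Step i=2: Q has 2 at row 1, column 2; remove that cell from P, ejecting 8. So w(2) = 8. P is now [[5]].
Step i=1: Q has 1 at row 1, column 1; remove that cell from P, ejecting 5. So w(1) = 5. P is now [].

So w = 5 8 7 6 2 3 4 1.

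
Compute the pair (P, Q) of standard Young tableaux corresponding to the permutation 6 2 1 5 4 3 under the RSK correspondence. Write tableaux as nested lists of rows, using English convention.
P = [[1, 3], [2, 4], [5], [6]], Q = [[1, 4], [2, 5], [3], [6]]

Insert each entry of the permutation into P by Schensted row insertion, recording in Q the position of each new cell.

Insert 6: appended to row 1. P = [[6]].
Insert 2: 2 bumps 6 from row 1; 6 starts row 2. P = [[2], [6]].
Insert 1: 1 bumps 2 from row 1; 2 bumps 6 from row 2; 6 starts row 3. P = [[1], [2], [6]].
Insert 5: appended to row 1. P = [[1, 5], [2], [6]].
Insert 4: 4 bumps 5 from row 1; 5 appends to row 2. P = [[1, 4], [2, 5], [6]].
Insert 3: 3 bumps 4 from row 1; 4 bumps 5 from row 2; 5 bumps 6 from row 3; 6 starts row 4. P = [[1, 3], [2, 4], [5], [6]].

So P = [[1, 3], [2, 4], [5], [6]], Q = [[1, 4], [2, 5], [3], [6]].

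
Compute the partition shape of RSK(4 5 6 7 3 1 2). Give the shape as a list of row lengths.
[4, 2, 1]

Row-insert each entry into an empty tableau.

After inserting 4: P = [[4]].
After inserting 5: P = [[4, 5]].
After inserting 6: P = [[4, 5, 6]].
After inserting 7: P = [[4, 5, 6, 7]].
After inserting 3: P = [[3, 5, 6, 7], [4]].
After inserting 1: P = [[1, 5, 6, 7], [3], [4]].
After inserting 2: P = [[1, 2, 6, 7], [3, 5], [4]].

The final insertion tableau P = [[1, 2, 6, 7], [3, 5], [4]] has shape [4, 2, 1].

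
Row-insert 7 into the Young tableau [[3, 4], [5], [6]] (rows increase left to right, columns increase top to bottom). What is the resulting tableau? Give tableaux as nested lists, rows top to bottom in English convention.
7 is larger than every entry of row 1, so it is appended to row 1. The new tableau is [[3, 4, 7], [5], [6]].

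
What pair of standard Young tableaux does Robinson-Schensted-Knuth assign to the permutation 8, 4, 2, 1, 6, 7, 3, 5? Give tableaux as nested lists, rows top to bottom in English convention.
Insert each entry of the permutation into P by Schensted row insertion, recording in Q the position of each new cell.

Insert 8: appended to row 1. P = [[8]].
Insert 4: 4 bumps 8 from row 1; 8 starts row 2. P = [[4], [8]].
Insert 2: 2 bumps 4 from row 1; 4 bumps 8 from row 2; 8 starts row 3. P = [[2], [4], [8]].
Insert 1: 1 bumps 2 from row 1; 2 bumps 4 from row 2; 4 bumps 8 from row 3; 8 starts row 4. P = [[1], [2], [4], [8]].
Insert 6: appended to row 1. P = [[1, 6], [2], [4], [8]].
Insert 7: appended to row 1. P = [[1, 6, 7], [2], [4], [8]].
Insert 3: 3 bumps 6 from row 1; 6 appends to row 2. P = [[1, 3, 7], [2, 6], [4], [8]].
Insert 5: 5 bumps 7 from row 1; 7 appends to row 2. P = [[1, 3, 5], [2, 6, 7], [4], [8]].

So P = [[1, 3, 5], [2, 6, 7], [4], [8]], Q = [[1, 5, 6], [2, 7, 8], [3], [4]].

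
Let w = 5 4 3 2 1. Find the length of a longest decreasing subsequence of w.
5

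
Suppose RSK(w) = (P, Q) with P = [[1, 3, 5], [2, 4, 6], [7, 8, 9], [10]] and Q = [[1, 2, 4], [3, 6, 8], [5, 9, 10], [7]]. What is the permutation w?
Reverse the RSK construction: for i from n down to 1, find the cell of Q containing i, remove the entry at that cell from P, and reverse-bump it up through P; the value ejected from row 1 is w(i).

Step i=10: Q has 10 at row 3, column 3; remove 9 from row 3 of P and reverse-bump: 9 enters row 2 and ejects 6; 6 enters row 1 and ejects 5. So w(10) = 5. P is now [[1, 3, 6], [2, 4, 9], [7, 8], [10]].
Step i=9: Q has 9 at row 3, column 2; remove 8 from row 3 of P and reverse-bump: 8 enters row 2 and ejects 4; 4 enters row 1 and ejects 3. So w(9) = 3. P is now [[1, 4, 6], [2, 8, 9], [7], [10]].
Step i=8: Q has 8 at row 2, column 3; remove 9 from row 2 of P and reverse-bump: 9 enters row 1 and ejects 6. So w(8) = 6. P is now [[1, 4, 9], [2, 8], [7], [10]].
Step i=7: Q has 7 at row 4, column 1; remove 10 from row 4 of P and reverse-bump: 10 enters row 3 and ejects 7; 7 enters row 2 and ejects 2; 2 enters row 1 and ejects 1. So w(7) = 1. P is now [[2, 4, 9], [7, 8], [10]].
Step i=6: Q has 6 at row 2, column 2; remove 8 from row 2 of P and reverse-bump: 8 enters row 1 and ejects 4. So w(6) = 4. P is now [[2, 8, 9], [7], [10]].
Step i=5: Q has 5 at row 3, column 1; remove 10 from row 3 of P and reverse-bump: 10 enters row 2 and ejects 7; 7 enters row 1 and ejects 2. So w(5) = 2. P is now [[7, 8, 9], [10]].
Step i=4: Q has 4 at row 1, column 3; remove that cell from P, ejecting 9. So w(4) = 9. P is now [[7, 8], [10]].
Step i=3: Q has 3 at row 2, column 1; remove 10 from row 2 of P and reverse-bump: 10 enters row 1 and ejects 8. So w(3) = 8. P is now [[7, 10]].
Step i=2: Q has 2 at row 1, column 2; remove that cell from P, ejecting 10. So w(2) = 10. P is now [[7]].
Step i=1: Q has 1 at row 1, column 1; remove that cell from P, ejecting 7. So w(1) = 7. P is now [].

So w = 7 10 8 9 2 4 1 6 3 5.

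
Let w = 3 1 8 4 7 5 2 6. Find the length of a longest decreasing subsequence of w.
4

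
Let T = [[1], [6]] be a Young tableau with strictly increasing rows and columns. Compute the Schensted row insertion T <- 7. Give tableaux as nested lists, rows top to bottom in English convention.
[[1, 7], [6]]

7 is larger than every entry of row 1, so it is appended to row 1. The new tableau is [[1, 7], [6]].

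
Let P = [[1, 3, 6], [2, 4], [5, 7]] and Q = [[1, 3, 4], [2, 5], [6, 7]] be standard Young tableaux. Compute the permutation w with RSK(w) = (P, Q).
Reverse the RSK construction: for i from n down to 1, find the cell of Q containing i, remove the entry at that cell from P, and reverse-bump it up through P; the value ejected from row 1 is w(i).

Step i=7: Q has 7 at row 3, column 2; remove 7 from row 3 of P and reverse-bump: 7 enters row 2 and ejects 4; 4 enters row 1 and ejects 3. So w(7) = 3. P is now [[1, 4, 6], [2, 7], [5]].
Step i=6: Q has 6 at row 3, column 1; remove 5 from row 3 of P and reverse-bump: 5 enters row 2 and ejects 2; 2 enters row 1 and ejects 1. So w(6) = 1. P is now [[2, 4, 6], [5, 7]].
Step i=5: Q has 5 at row 2, column 2; remove 7 from row 2 of P and reverse-bump: 7 enters row 1 and ejects 6. So w(5) = 6. P is now [[2, 4, 7], [5]].
Step i=4: Q has 4 at row 1, column 3; remove that cell from P, ejecting 7. So w(4) = 7. P is now [[2, 4], [5]].
Step i=3: Q has 3 at row 1, column 2; remove that cell from P, ejecting 4. So w(3) = 4. P is now [[2], [5]].
Step i=2: Q has 2 at row 2, column 1; remove 5 from row 2 of P and reverse-bump: 5 enters row 1 and ejects 2. So w(2) = 2. P is now [[5]].
Step i=1: Q has 1 at row 1, column 1; remove that cell from P, ejecting 5. So w(1) = 5. P is now [].

So w = 5 2 4 7 6 1 3.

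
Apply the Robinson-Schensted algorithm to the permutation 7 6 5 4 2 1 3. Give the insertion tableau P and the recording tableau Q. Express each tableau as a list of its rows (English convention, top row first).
Insert each entry of the permutation into P by Schensted row insertion, recording in Q the position of each new cell.

Insert 7: appended to row 1. P = [[7]], Q = [[1]].
Insert 6: 6 bumps 7 from row 1; 7 starts row 2. P = [[6], [7]], Q = [[1], [2]].
Insert 5: 5 bumps 6 from row 1; 6 bumps 7 from row 2; 7 starts row 3. P = [[5], [6], [7]], Q = [[1], [2], [3]].
Insert 4: 4 bumps 5 from row 1; 5 bumps 6 from row 2; 6 bumps 7 from row 3; 7 starts row 4. P = [[4], [5], [6], [7]], Q = [[1], [2], [3], [4]].
Insert 2: 2 bumps 4 from row 1; 4 bumps 5 from row 2; 5 bumps 6 from row 3; 6 bumps 7 from row 4; 7 starts row 5. P = [[2], [4], [5], [6], [7]], Q = [[1], [2], [3], [4], [5]].
Insert 1: 1 bumps 2 from row 1; 2 bumps 4 from row 2; 4 bumps 5 from row 3; 5 bumps 6 from row 4; 6 bumps 7 from row 5; 7 starts row 6. P = [[1], [2], [4], [5], [6], [7]], Q = [[1], [2], [3], [4], [5], [6]].
Insert 3: appended to row 1. P = [[1, 3], [2], [4], [5], [6], [7]], Q = [[1, 7], [2], [3], [4], [5], [6]].

So P = [[1, 3], [2], [4], [5], [6], [7]], Q = [[1, 7], [2], [3], [4], [5], [6]].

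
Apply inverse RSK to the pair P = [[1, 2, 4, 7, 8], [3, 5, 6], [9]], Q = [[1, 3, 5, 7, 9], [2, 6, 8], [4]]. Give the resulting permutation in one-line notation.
Reverse the RSK construction: for i from n down to 1, find the cell of Q containing i, remove the entry at that cell from P, and reverse-bump it up through P; the value ejected from row 1 is w(i).

Step i=9: Q has 9 at row 1, column 5; remove that cell from P, ejecting 8. So w(9) = 8. P is now [[1, 2, 4, 7], [3, 5, 6], [9]].
Step i=8: Q has 8 at row 2, column 3; remove 6 from row 2 of P and reverse-bump: 6 enters row 1 and ejects 4. So w(8) = 4. P is now [[1, 2, 6, 7], [3, 5], [9]].
Step i=7: Q has 7 at row 1, column 4; remove that cell from P, ejecting 7. So w(7) = 7. P is now [[1, 2, 6], [3, 5], [9]].
Step i=6: Q has 6 at row 2, column 2; remove 5 from row 2 of P and reverse-bump: 5 enters row 1 and ejects 2. So w(6) = 2. P is now [[1, 5, 6], [3], [9]].
Step i=5: Q has 5 at row 1, column 3; remove that cell from P, ejecting 6. So w(5) = 6. P is now [[1, 5], [3], [9]].
Step i=4: Q has 4 at row 3, column 1; remove 9 from row 3 of P and reverse-bump: 9 enters row 2 and ejects 3; 3 enters row 1 and ejects 1. So w(4) = 1. P is now [[3, 5], [9]].
Step i=3: Q has 3 at row 1, column 2; remove that cell from P, ejecting 5. So w(3) = 5. P is now [[3], [9]].
Step i=2: Q has 2 at row 2, column 1; remove 9 from row 2 of P and reverse-bump: 9 enters row 1 and ejects 3. So w(2) = 3. P is now [[9]].
Step i=1: Q has 1 at row 1, column 1; remove that cell from P, ejecting 9. So w(1) = 9. P is now [].

So w = 9 3 5 1 6 2 7 4 8.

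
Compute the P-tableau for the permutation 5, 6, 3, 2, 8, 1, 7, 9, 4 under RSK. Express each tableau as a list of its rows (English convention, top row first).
P = [[1, 4, 7, 9], [2, 6], [3, 8], [5]]

Insert 5: appended to row 1. P = [[5]].
Insert 6: appended to row 1. P = [[5, 6]].
Insert 3: 3 bumps 5 from row 1; 5 starts row 2. P = [[3, 6], [5]].
Insert 2: 2 bumps 3 from row 1; 3 bumps 5 from row 2; 5 starts row 3. P = [[2, 6], [3], [5]].
Insert 8: appended to row 1. P = [[2, 6, 8], [3], [5]].
Insert 1: 1 bumps 2 from row 1; 2 bumps 3 from row 2; 3 bumps 5 from row 3; 5 starts row 4. P = [[1, 6, 8], [2], [3], [5]].
Insert 7: 7 bumps 8 from row 1; 8 appends to row 2. P = [[1, 6, 7], [2, 8], [3], [5]].
Insert 9: appended to row 1. P = [[1, 6, 7, 9], [2, 8], [3], [5]].
Insert 4: 4 bumps 6 from row 1; 6 bumps 8 from row 2; 8 appends to row 3. P = [[1, 4, 7, 9], [2, 6], [3, 8], [5]].

So P = [[1, 4, 7, 9], [2, 6], [3, 8], [5]].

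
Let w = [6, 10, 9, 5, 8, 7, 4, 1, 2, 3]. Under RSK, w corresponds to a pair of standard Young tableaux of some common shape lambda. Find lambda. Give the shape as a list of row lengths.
[3, 2, 2, 1, 1, 1]

Row-insert each entry into an empty tableau.

After inserting 6: P = [[6]].
After inserting 10: P = [[6, 10]].
After inserting 9: P = [[6, 9], [10]].
After inserting 5: P = [[5, 9], [6], [10]].
After inserting 8: P = [[5, 8], [6, 9], [10]].
After inserting 7: P = [[5, 7], [6, 8], [9], [10]].
After inserting 4: P = [[4, 7], [5, 8], [6], [9], [10]].
After inserting 1: P = [[1, 7], [4, 8], [5], [6], [9], [10]].
After inserting 2: P = [[1, 2], [4, 7], [5, 8], [6], [9], [10]].
After inserting 3: P = [[1, 2, 3], [4, 7], [5, 8], [6], [9], [10]].

The final insertion tableau P = [[1, 2, 3], [4, 7], [5, 8], [6], [9], [10]] has shape [3, 2, 2, 1, 1, 1].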